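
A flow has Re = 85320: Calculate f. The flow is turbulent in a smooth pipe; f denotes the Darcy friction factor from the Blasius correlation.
Formula: f = \frac{0.316}{Re^{0.25}}
f = 0.316/85320^0.25 = 0.01849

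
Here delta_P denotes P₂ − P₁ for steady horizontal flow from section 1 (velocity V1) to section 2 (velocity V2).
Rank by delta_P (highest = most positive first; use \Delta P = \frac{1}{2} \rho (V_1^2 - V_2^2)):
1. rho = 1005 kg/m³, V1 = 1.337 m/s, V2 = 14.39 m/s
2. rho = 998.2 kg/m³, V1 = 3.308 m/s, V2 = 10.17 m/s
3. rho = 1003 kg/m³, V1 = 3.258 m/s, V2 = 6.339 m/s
Case 1: delta_P = -103.2 kPa
Case 2: delta_P = -46.16 kPa
Case 3: delta_P = -14.83 kPa
Ranking (highest first): 3, 2, 1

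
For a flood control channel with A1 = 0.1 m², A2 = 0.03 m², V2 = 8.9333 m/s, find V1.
Formula: V_2 = \frac{A_1 V_1}{A_2}
Substituting knowns: 8.9333 = 0.1·V1/0.03
Solving for V1: V1 = 8.9333·0.03/0.1 = 2.68 m/s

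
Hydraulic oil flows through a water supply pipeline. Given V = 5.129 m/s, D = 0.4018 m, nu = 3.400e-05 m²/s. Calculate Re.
Formula: Re = \frac{V D}{\nu}
Re = 5.129·0.4018/3.400e-05 = 60613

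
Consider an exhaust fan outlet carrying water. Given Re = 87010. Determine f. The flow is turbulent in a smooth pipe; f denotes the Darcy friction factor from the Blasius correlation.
Formula: f = \frac{0.316}{Re^{0.25}}
f = 0.316/87010^0.25 = 0.0184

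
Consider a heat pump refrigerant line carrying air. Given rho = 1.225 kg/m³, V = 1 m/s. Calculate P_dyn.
Formula: P_{dyn} = \frac{1}{2} \rho V^2
P_dyn = 0.5·1.225·1²/1000 = 0.0006125 kPa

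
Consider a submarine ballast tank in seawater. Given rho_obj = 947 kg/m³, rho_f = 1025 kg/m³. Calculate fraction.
Formula: f_{sub} = \frac{\rho_{obj}}{\rho_f}
fraction = 947/1025 = 0.9239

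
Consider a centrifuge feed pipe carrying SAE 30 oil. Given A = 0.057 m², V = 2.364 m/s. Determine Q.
Formula: Q = A V
Q = 0.057·2.364·1000 = 134.7 L/s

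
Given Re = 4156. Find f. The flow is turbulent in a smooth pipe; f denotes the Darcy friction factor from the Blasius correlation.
Formula: f = \frac{0.316}{Re^{0.25}}
f = 0.316/4156^0.25 = 0.03936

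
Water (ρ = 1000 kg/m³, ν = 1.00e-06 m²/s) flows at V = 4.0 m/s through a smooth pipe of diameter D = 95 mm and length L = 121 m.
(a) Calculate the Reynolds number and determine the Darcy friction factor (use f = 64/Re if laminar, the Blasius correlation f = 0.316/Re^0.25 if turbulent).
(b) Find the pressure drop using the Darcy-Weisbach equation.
(a) Re = V·D/ν = 4.0·0.095/1.00e-06 = 380000 → turbulent (Re > 4000); f = 0.316/Re^0.25 = 0.316/380000^0.25 = 0.012727 (Blasius is strictly valid for Re ≲ 1e5; used here as the smooth-pipe estimate the problem specifies)
(b) Darcy-Weisbach: ΔP = f·(L/D)·½ρV²/1000 = 0.012727·(121/0.095)·½·1000·4.0²/1000 = 129.7 kPa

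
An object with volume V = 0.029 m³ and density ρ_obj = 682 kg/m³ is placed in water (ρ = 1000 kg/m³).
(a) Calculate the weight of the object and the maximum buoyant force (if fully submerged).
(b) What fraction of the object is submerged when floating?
(a) W=rho_obj*g*V=682*9.81*0.029=194.0 N; F_B(max)=rho*g*V=1000*9.81*0.029=284.5 N
(b) Floating fraction=rho_obj/rho=682/1000=0.682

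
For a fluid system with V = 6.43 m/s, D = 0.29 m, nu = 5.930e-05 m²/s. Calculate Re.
Formula: Re = \frac{V D}{\nu}
Re = 6.43·0.29/5.930e-05 = 31445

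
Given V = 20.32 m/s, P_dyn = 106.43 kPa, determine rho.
Formula: P_{dyn} = \frac{1}{2} \rho V^2
Substituting knowns: 106.43 = 0.5·rho·20.32²/1000
Solving for rho: rho = 2·(106.43·1000)/20.32² = 515.5 kg/m³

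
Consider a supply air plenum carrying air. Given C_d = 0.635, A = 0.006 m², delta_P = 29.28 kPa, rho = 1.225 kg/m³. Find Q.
Formula: Q = C_d A \sqrt{\frac{2 \Delta P}{\rho}}
Q = 0.635·0.006·√(2·(29.28·1000)/1.225)·1000 = 833 L/s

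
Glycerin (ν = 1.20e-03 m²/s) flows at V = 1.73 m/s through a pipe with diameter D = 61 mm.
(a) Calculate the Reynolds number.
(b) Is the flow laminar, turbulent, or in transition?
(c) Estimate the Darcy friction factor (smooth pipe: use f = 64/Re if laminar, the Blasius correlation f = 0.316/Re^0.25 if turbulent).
(a) Re = V·D/ν = 1.73·0.061/1.20e-03 = 87.942
(b) Flow regime: laminar (Re < 2300)
(c) Friction factor: f = 64/Re = 64/87.942 = 0.7278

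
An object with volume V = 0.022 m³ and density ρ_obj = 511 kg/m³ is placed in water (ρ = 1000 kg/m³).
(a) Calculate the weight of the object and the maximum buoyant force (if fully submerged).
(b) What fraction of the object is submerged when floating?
(a) W=rho_obj*g*V=511*9.81*0.022=110.3 N; F_B(max)=rho*g*V=1000*9.81*0.022=215.8 N
(b) Floating fraction=rho_obj/rho=511/1000=0.511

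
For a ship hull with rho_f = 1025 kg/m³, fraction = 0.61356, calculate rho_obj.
Formula: f_{sub} = \frac{\rho_{obj}}{\rho_f}
Substituting knowns: 0.61356 = rho_obj/1025
Solving for rho_obj: rho_obj = 0.61356·1025 = 628.9 kg/m³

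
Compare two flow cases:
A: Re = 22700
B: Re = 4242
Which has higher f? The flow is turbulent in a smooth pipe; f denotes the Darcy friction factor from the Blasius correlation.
f(A) = 0.02574, f(B) = 0.03916. Answer: B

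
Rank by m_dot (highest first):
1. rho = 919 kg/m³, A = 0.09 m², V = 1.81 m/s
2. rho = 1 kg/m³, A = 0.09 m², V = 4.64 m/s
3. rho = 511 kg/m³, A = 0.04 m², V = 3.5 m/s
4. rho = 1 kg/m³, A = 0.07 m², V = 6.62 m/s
Case 1: m_dot = 149.7 kg/s
Case 2: m_dot = 0.4176 kg/s
Case 3: m_dot = 71.54 kg/s
Case 4: m_dot = 0.4634 kg/s
Ranking (highest first): 1, 3, 4, 2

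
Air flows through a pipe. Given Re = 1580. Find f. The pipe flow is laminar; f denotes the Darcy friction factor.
Formula: f = \frac{64}{Re}
f = 64/1580 = 0.04051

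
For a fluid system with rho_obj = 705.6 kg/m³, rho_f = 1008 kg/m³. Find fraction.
Formula: f_{sub} = \frac{\rho_{obj}}{\rho_f}
fraction = 705.6/1008 = 0.7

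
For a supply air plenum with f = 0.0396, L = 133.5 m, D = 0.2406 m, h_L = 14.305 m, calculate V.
Formula: h_L = f \frac{L}{D} \frac{V^2}{2g}
Substituting knowns: 14.305 = 0.0396·(133.5/0.2406)·V²/(2·9.81)
Solving for V: V = √(14.305·2·9.81/(0.0396·(133.5/0.2406))) = 3.574 m/s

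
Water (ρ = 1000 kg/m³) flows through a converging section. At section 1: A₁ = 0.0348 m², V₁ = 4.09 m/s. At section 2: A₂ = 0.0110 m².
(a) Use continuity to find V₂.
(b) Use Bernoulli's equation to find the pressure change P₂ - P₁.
(a) Continuity: A₁V₁=A₂V₂ -> V₂=A₁V₁/A₂=0.0348*4.09/0.0110=12.94 m/s
(b) Bernoulli: P₂-P₁=0.5*rho*(V₁^2-V₂^2)/1000=0.5*1000*(4.09^2-12.94^2)/1000=-75.36 kPa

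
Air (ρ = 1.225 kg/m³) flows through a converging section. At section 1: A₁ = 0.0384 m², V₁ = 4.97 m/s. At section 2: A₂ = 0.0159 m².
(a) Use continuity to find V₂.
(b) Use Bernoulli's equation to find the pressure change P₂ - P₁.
(a) Continuity: A₁V₁=A₂V₂ -> V₂=A₁V₁/A₂=0.0384*4.97/0.0159=12.00 m/s
(b) Bernoulli: P₂-P₁=0.5*rho*(V₁^2-V₂^2)/1000=0.5*1.225*(4.97^2-12.00^2)/1000=-0.07307 kPa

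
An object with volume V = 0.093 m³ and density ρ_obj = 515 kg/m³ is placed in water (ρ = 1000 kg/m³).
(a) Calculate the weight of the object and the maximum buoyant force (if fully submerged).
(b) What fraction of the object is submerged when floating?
(a) W=rho_obj*g*V=515*9.81*0.093=469.8 N; F_B(max)=rho*g*V=1000*9.81*0.093=912.3 N
(b) Floating fraction=rho_obj/rho=515/1000=0.515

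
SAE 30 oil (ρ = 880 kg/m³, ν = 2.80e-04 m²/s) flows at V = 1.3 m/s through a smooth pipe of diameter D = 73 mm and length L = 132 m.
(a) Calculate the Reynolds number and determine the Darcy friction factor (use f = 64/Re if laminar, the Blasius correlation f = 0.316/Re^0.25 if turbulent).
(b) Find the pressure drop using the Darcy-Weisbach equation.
(a) Re = V·D/ν = 1.3·0.073/2.80e-04 = 338.93 → laminar (Re < 2300); f = 64/Re = 64/338.93 = 0.18883
(b) Darcy-Weisbach: ΔP = f·(L/D)·½ρV²/1000 = 0.18883·(132/0.073)·½·880·1.3²/1000 = 253.9 kPa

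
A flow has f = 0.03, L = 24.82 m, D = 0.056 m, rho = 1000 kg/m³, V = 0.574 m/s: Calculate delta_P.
Formula: \Delta P = f \frac{L}{D} \frac{\rho V^2}{2}
delta_P = 0.03·(24.82/0.056)·0.5·1000·0.574²/1000 = 2.19 kPa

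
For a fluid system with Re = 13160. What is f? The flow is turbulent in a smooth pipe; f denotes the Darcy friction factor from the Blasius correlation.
Formula: f = \frac{0.316}{Re^{0.25}}
f = 0.316/13160^0.25 = 0.0295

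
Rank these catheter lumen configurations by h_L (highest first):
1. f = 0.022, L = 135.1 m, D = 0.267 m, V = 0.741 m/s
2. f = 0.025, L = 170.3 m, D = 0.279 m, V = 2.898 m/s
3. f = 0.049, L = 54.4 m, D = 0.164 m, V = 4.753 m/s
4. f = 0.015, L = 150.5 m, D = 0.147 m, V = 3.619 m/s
Case 1: h_L = 0.3115 m
Case 2: h_L = 6.532 m
Case 3: h_L = 18.71 m
Case 4: h_L = 10.25 m
Ranking (highest first): 3, 4, 2, 1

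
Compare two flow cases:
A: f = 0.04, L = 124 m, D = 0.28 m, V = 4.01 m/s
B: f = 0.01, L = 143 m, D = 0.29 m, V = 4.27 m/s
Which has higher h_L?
h_L(A) = 14.52 m, h_L(B) = 4.582 m. Answer: A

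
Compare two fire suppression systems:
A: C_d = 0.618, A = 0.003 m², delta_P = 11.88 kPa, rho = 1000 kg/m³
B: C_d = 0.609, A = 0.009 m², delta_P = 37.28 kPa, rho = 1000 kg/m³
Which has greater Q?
Q(A) = 9.037 L/s, Q(B) = 47.33 L/s. Answer: B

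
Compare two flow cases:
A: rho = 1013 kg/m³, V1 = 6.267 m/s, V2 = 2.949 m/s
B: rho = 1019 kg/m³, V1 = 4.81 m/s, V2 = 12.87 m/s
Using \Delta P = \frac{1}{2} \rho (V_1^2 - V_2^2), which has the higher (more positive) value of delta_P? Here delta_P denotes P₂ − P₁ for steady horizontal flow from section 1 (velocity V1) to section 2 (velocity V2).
delta_P(A) = 15.49 kPa, delta_P(B) = -72.6 kPa. Answer: A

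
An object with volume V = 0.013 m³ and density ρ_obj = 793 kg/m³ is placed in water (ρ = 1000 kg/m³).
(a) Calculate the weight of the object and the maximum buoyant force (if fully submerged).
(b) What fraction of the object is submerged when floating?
(a) W=rho_obj*g*V=793*9.81*0.013=101.1 N; F_B(max)=rho*g*V=1000*9.81*0.013=127.5 N
(b) Floating fraction=rho_obj/rho=793/1000=0.793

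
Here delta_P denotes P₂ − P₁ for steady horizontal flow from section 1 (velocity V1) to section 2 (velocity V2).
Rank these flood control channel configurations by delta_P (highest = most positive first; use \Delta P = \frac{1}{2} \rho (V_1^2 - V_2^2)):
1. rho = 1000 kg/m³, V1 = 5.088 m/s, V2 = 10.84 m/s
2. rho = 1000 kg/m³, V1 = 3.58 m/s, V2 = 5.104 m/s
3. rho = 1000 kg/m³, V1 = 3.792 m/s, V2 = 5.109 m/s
Case 1: delta_P = -45.81 kPa
Case 2: delta_P = -6.617 kPa
Case 3: delta_P = -5.861 kPa
Ranking (highest first): 3, 2, 1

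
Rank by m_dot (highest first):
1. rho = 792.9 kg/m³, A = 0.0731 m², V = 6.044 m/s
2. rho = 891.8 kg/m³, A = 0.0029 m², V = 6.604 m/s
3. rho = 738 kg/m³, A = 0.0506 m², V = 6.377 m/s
Case 1: m_dot = 350.3 kg/s
Case 2: m_dot = 17.08 kg/s
Case 3: m_dot = 238.1 kg/s
Ranking (highest first): 1, 3, 2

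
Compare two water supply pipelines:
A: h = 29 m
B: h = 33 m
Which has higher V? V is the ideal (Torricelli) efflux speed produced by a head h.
V(A) = 23.85 m/s, V(B) = 25.45 m/s. Answer: B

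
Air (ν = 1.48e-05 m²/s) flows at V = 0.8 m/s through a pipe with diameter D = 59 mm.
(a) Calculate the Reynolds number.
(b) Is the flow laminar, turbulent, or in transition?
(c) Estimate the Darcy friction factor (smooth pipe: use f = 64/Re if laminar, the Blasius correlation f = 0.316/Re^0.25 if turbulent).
(a) Re = V·D/ν = 0.8·0.059/1.48e-05 = 3189.2
(b) Flow regime: transition (2300 ≤ Re ≤ 4000)
(c) Friction factor: f ≈ 0.04 (transitional regime, no simple correlation)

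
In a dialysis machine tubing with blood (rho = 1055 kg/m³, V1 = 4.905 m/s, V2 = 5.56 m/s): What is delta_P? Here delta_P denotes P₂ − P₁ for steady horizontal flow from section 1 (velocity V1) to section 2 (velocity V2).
Formula: \Delta P = \frac{1}{2} \rho (V_1^2 - V_2^2)
delta_P = 0.5·1055·(4.905² − 5.56²)/1000 = -3.616 kPa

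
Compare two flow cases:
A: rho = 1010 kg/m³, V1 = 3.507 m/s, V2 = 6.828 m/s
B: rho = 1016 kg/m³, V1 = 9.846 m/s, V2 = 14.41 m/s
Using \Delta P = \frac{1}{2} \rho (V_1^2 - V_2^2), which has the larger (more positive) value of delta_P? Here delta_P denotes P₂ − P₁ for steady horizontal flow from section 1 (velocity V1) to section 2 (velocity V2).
delta_P(A) = -17.33 kPa, delta_P(B) = -56.24 kPa. Answer: A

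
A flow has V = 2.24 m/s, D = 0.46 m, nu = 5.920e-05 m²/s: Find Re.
Formula: Re = \frac{V D}{\nu}
Re = 2.24·0.46/5.920e-05 = 17405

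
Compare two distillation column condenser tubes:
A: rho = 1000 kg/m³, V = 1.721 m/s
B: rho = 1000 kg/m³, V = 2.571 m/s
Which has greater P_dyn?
P_dyn(A) = 1.481 kPa, P_dyn(B) = 3.305 kPa. Answer: B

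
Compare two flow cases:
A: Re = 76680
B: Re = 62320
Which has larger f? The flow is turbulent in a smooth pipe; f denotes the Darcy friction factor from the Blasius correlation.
f(A) = 0.01899, f(B) = 0.02. Answer: B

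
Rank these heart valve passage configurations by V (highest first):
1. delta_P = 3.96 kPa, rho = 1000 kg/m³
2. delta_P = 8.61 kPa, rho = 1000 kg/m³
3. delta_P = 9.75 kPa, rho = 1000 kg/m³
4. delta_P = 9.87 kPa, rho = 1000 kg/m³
Case 1: V = 2.814 m/s
Case 2: V = 4.15 m/s
Case 3: V = 4.416 m/s
Case 4: V = 4.443 m/s
Ranking (highest first): 4, 3, 2, 1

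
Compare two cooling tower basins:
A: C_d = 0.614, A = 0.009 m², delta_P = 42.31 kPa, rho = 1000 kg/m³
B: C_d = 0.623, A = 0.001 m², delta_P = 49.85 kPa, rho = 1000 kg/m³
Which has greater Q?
Q(A) = 50.83 L/s, Q(B) = 6.221 L/s. Answer: A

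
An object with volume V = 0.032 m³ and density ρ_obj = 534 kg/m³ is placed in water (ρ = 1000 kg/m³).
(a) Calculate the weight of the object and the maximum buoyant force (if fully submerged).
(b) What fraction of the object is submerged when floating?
(a) W=rho_obj*g*V=534*9.81*0.032=167.6 N; F_B(max)=rho*g*V=1000*9.81*0.032=313.9 N
(b) Floating fraction=rho_obj/rho=534/1000=0.534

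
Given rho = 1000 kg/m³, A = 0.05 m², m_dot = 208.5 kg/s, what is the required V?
Formula: \dot{m} = \rho A V
Substituting knowns: 208.5 = 1000·0.05·V
Solving for V: V = 208.5/(1000·0.05) = 4.17 m/s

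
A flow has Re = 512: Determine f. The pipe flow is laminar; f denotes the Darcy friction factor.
Formula: f = \frac{64}{Re}
f = 64/512 = 0.125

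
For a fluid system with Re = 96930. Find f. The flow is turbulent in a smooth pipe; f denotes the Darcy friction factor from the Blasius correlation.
Formula: f = \frac{0.316}{Re^{0.25}}
f = 0.316/96930^0.25 = 0.01791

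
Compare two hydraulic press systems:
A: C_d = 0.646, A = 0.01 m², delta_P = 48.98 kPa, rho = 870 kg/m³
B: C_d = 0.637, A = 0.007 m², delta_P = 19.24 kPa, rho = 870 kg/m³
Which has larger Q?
Q(A) = 68.55 L/s, Q(B) = 29.65 L/s. Answer: A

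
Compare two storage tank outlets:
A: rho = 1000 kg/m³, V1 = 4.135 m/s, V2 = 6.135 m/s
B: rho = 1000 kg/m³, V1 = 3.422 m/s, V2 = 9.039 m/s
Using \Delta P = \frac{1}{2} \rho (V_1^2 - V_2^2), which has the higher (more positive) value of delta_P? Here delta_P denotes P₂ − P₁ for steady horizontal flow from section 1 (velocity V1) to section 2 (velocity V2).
delta_P(A) = -10.27 kPa, delta_P(B) = -35 kPa. Answer: A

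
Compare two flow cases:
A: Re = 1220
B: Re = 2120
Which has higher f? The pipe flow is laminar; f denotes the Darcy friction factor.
f(A) = 0.05246, f(B) = 0.03019. Answer: A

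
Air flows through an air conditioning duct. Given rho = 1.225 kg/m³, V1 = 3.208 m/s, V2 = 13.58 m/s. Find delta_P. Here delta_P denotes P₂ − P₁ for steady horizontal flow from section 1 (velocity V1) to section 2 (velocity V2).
Formula: \Delta P = \frac{1}{2} \rho (V_1^2 - V_2^2)
delta_P = 0.5·1.225·(3.208² − 13.58²)/1000 = -0.1067 kPa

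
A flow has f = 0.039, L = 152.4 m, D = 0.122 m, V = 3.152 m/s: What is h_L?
Formula: h_L = f \frac{L}{D} \frac{V^2}{2g}
h_L = 0.039·(152.4/0.122)·3.152²/(2·9.81) = 24.67 m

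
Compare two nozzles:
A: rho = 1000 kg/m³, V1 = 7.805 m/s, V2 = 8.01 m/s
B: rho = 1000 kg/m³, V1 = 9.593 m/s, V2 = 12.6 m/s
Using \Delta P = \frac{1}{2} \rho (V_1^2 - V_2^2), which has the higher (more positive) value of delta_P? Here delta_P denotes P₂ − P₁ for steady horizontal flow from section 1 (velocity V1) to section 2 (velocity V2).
delta_P(A) = -1.621 kPa, delta_P(B) = -33.37 kPa. Answer: A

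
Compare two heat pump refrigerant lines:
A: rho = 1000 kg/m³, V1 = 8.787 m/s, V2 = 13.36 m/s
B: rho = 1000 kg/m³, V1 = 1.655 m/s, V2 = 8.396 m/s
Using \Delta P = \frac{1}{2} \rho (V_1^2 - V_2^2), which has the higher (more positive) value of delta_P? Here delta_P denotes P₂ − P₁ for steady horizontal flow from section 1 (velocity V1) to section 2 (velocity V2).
delta_P(A) = -50.64 kPa, delta_P(B) = -33.88 kPa. Answer: B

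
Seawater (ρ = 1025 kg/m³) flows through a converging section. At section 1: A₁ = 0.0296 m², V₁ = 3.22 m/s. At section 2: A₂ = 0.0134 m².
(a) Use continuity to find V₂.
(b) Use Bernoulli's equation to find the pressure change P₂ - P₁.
(a) Continuity: A₁V₁=A₂V₂ -> V₂=A₁V₁/A₂=0.0296*3.22/0.0134=7.11 m/s
(b) Bernoulli: P₂-P₁=0.5*rho*(V₁^2-V₂^2)/1000=0.5*1025*(3.22^2-7.11^2)/1000=-20.59 kPa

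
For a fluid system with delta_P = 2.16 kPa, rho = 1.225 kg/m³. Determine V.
Formula: V = \sqrt{\frac{2 \Delta P}{\rho}}
V = √(2·(2.16·1000)/1.225) = 59.38 m/s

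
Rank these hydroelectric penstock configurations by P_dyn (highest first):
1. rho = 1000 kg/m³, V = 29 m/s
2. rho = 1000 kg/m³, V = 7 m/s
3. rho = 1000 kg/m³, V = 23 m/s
Case 1: P_dyn = 420.5 kPa
Case 2: P_dyn = 24.5 kPa
Case 3: P_dyn = 264.5 kPa
Ranking (highest first): 1, 3, 2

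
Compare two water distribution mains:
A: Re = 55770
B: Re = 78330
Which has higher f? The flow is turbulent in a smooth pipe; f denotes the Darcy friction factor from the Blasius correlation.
f(A) = 0.02056, f(B) = 0.01889. Answer: A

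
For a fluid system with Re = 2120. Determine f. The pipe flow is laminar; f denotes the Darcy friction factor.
Formula: f = \frac{64}{Re}
f = 64/2120 = 0.03019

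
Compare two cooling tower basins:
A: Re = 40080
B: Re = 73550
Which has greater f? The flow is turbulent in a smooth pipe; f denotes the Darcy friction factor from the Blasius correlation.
f(A) = 0.02233, f(B) = 0.01919. Answer: A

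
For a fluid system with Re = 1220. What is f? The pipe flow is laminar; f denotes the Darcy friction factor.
Formula: f = \frac{64}{Re}
f = 64/1220 = 0.05246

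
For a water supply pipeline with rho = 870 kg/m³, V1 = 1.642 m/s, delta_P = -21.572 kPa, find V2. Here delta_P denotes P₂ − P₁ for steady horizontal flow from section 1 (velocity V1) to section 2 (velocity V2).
Formula: \Delta P = \frac{1}{2} \rho (V_1^2 - V_2^2)
Substituting knowns: -21.572 = 0.5·870·(1.642² − V2²)/1000
Solving for V2: V2 = √(1.642² − 2·(-21.572·1000)/870) = 7.231 m/s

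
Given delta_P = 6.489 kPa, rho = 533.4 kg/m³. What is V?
Formula: V = \sqrt{\frac{2 \Delta P}{\rho}}
V = √(2·(6.489·1000)/533.4) = 4.933 m/s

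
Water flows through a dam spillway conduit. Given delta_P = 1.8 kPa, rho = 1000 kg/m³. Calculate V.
Formula: V = \sqrt{\frac{2 \Delta P}{\rho}}
V = √(2·(1.8·1000)/1000) = 1.897 m/s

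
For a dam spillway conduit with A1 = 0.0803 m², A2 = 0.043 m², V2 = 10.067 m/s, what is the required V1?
Formula: V_2 = \frac{A_1 V_1}{A_2}
Substituting knowns: 10.067 = 0.0803·V1/0.043
Solving for V1: V1 = 10.067·0.043/0.0803 = 5.391 m/s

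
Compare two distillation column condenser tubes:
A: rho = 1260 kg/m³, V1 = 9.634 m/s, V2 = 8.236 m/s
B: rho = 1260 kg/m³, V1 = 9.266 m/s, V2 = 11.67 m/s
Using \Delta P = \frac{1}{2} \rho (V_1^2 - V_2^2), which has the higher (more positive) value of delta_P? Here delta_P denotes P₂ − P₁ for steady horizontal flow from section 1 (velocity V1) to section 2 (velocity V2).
delta_P(A) = 15.74 kPa, delta_P(B) = -31.71 kPa. Answer: A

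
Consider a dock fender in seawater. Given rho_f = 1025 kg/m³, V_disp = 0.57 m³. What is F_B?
Formula: F_B = \rho_f g V_{disp}
F_B = 1025·9.81·0.57 = 5731 N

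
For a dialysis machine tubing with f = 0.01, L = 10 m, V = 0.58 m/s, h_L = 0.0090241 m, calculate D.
Formula: h_L = f \frac{L}{D} \frac{V^2}{2g}
Substituting knowns: 0.0090241 = 0.01·(10/D)·0.58²/(2·9.81)
Solving for D: D = 0.01·10·0.58²/(2·9.81·0.0090241) = 0.19 m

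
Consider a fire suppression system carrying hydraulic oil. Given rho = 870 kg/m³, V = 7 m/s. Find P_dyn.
Formula: P_{dyn} = \frac{1}{2} \rho V^2
P_dyn = 0.5·870·7²/1000 = 21.32 kPa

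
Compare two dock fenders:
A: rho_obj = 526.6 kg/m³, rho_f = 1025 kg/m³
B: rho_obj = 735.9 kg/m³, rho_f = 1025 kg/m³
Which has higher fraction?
fraction(A) = 0.5138, fraction(B) = 0.718. Answer: B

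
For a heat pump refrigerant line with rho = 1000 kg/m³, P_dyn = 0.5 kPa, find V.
Formula: P_{dyn} = \frac{1}{2} \rho V^2
Substituting knowns: 0.5 = 0.5·1000·V²/1000
Solving for V: V = √(2·(0.5·1000)/1000) = 1 m/s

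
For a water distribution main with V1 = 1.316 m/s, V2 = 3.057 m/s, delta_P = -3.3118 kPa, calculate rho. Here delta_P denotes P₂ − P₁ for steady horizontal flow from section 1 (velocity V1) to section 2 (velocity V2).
Formula: \Delta P = \frac{1}{2} \rho (V_1^2 - V_2^2)
Substituting knowns: -3.3118 = 0.5·rho·(1.316² − 3.057²)/1000
Solving for rho: rho = 2·(-3.3118·1000)/(1.316² − 3.057²) = 870 kg/m³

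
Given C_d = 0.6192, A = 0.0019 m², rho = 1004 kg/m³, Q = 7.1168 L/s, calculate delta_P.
Formula: Q = C_d A \sqrt{\frac{2 \Delta P}{\rho}}
Substituting knowns: 7.1168 = 0.6192·0.0019·√(2·(delta_P·1000)/1004)·1000
Solving for delta_P: delta_P = ((7.1168/1000)/(0.6192·0.0019))²·1004/2/1000 = 18.37 kPa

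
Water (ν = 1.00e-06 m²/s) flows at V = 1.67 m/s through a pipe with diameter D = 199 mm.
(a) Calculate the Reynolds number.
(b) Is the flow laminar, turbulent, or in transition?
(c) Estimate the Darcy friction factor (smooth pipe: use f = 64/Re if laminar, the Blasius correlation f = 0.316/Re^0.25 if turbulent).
(a) Re = V·D/ν = 1.67·0.199/1.00e-06 = 332330
(b) Flow regime: turbulent (Re > 4000)
(c) Friction factor: f = 0.316/Re^0.25 = 0.316/332330^0.25 = 0.01316 (Blasius is strictly valid for Re ≲ 1e5; used here as the smooth-pipe estimate the problem specifies)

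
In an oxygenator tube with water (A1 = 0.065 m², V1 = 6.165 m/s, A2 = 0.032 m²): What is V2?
Formula: V_2 = \frac{A_1 V_1}{A_2}
V2 = 0.065·6.165/0.032 = 12.52 m/s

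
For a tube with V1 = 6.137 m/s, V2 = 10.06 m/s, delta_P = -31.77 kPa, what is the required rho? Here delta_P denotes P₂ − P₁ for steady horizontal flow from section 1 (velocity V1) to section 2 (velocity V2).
Formula: \Delta P = \frac{1}{2} \rho (V_1^2 - V_2^2)
Substituting knowns: -31.77 = 0.5·rho·(6.137² − 10.06²)/1000
Solving for rho: rho = 2·(-31.77·1000)/(6.137² − 10.06²) = 1000 kg/m³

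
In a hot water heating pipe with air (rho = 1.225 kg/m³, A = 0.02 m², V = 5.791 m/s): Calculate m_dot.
Formula: \dot{m} = \rho A V
m_dot = 1.225·0.02·5.791 = 0.1419 kg/s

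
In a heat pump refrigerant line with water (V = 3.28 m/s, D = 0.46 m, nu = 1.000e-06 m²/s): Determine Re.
Formula: Re = \frac{V D}{\nu}
Re = 3.28·0.46/1.000e-06 = 1.509e+06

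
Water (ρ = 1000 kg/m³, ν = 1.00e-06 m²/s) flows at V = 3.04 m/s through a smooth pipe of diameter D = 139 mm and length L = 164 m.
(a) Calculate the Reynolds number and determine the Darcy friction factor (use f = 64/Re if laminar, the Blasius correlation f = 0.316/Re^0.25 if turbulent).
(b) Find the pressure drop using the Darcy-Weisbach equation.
(a) Re = V·D/ν = 3.04·0.139/1.00e-06 = 422560 → turbulent (Re > 4000); f = 0.316/Re^0.25 = 0.316/422560^0.25 = 0.012394 (Blasius is strictly valid for Re ≲ 1e5; used here as the smooth-pipe estimate the problem specifies)
(b) Darcy-Weisbach: ΔP = f·(L/D)·½ρV²/1000 = 0.012394·(164/0.139)·½·1000·3.04²/1000 = 67.57 kPa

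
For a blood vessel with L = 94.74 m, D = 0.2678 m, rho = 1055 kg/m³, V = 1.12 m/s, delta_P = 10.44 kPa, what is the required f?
Formula: \Delta P = f \frac{L}{D} \frac{\rho V^2}{2}
Substituting knowns: 10.44 = f·(94.74/0.2678)·0.5·1055·1.12²/1000
Solving for f: f = (10.44·1000)/((94.74/0.2678)·0.5·1055·1.12²) = 0.0446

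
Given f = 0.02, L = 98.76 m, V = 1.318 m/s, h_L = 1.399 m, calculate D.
Formula: h_L = f \frac{L}{D} \frac{V^2}{2g}
Substituting knowns: 1.399 = 0.02·(98.76/D)·1.318²/(2·9.81)
Solving for D: D = 0.02·98.76·1.318²/(2·9.81·1.399) = 0.125 m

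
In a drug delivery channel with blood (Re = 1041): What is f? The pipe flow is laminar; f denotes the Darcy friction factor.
Formula: f = \frac{64}{Re}
f = 64/1041 = 0.06148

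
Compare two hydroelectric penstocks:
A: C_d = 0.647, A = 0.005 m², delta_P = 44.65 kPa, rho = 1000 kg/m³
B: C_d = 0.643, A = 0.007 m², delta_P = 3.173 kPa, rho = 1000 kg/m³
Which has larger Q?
Q(A) = 30.57 L/s, Q(B) = 11.34 L/s. Answer: A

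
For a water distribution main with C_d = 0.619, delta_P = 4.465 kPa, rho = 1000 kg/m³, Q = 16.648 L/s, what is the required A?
Formula: Q = C_d A \sqrt{\frac{2 \Delta P}{\rho}}
Substituting knowns: 16.648 = 0.619·A·√(2·(4.465·1000)/1000)·1000
Solving for A: A = (16.648/1000)/(0.619·√(2·(4.465·1000)/1000)) = 0.009 m²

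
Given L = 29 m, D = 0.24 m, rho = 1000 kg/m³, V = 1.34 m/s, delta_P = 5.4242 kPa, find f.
Formula: \Delta P = f \frac{L}{D} \frac{\rho V^2}{2}
Substituting knowns: 5.4242 = f·(29/0.24)·0.5·1000·1.34²/1000
Solving for f: f = (5.4242·1000)/((29/0.24)·0.5·1000·1.34²) = 0.05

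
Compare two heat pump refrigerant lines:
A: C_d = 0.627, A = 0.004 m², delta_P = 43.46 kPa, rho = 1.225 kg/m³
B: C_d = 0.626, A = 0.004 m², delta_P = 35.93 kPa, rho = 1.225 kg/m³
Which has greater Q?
Q(A) = 668.1 L/s, Q(B) = 606.5 L/s. Answer: A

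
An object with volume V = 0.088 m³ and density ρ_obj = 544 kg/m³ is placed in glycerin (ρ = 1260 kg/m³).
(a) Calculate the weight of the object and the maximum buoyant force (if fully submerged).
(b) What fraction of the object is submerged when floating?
(a) W=rho_obj*g*V=544*9.81*0.088=469.6 N; F_B(max)=rho*g*V=1260*9.81*0.088=1087.7 N
(b) Floating fraction=rho_obj/rho=544/1260=0.432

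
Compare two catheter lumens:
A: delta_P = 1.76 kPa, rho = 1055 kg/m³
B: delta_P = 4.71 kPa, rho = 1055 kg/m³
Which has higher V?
V(A) = 1.827 m/s, V(B) = 2.988 m/s. Answer: B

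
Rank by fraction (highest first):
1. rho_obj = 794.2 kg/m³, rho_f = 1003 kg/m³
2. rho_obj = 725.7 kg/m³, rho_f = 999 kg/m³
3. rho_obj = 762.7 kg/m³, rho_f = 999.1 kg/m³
Case 1: fraction = 0.7918
Case 2: fraction = 0.7264
Case 3: fraction = 0.7634
Ranking (highest first): 1, 3, 2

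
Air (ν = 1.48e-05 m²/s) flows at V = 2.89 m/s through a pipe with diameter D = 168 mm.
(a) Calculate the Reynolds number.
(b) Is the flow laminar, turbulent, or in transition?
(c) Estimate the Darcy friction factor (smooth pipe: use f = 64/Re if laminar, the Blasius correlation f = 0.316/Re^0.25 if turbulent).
(a) Re = V·D/ν = 2.89·0.168/1.48e-05 = 32805
(b) Flow regime: turbulent (Re > 4000)
(c) Friction factor: f = 0.316/Re^0.25 = 0.316/32805^0.25 = 0.02348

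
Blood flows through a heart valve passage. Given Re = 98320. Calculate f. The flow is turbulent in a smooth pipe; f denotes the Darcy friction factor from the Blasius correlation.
Formula: f = \frac{0.316}{Re^{0.25}}
f = 0.316/98320^0.25 = 0.01785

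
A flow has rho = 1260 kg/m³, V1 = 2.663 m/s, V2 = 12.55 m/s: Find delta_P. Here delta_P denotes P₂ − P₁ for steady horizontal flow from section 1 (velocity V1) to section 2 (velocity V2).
Formula: \Delta P = \frac{1}{2} \rho (V_1^2 - V_2^2)
delta_P = 0.5·1260·(2.663² − 12.55²)/1000 = -94.76 kPa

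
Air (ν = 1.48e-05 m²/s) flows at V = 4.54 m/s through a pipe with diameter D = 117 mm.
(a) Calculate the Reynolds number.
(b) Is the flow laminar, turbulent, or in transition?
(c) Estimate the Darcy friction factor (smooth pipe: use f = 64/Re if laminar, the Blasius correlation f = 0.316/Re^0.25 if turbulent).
(a) Re = V·D/ν = 4.54·0.117/1.48e-05 = 35891
(b) Flow regime: turbulent (Re > 4000)
(c) Friction factor: f = 0.316/Re^0.25 = 0.316/35891^0.25 = 0.02296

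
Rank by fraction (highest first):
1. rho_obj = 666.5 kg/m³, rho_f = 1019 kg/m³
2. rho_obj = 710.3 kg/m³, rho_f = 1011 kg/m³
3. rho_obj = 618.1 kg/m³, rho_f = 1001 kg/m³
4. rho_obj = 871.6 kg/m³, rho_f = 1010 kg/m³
Case 1: fraction = 0.6541
Case 2: fraction = 0.7026
Case 3: fraction = 0.6175
Case 4: fraction = 0.863
Ranking (highest first): 4, 2, 1, 3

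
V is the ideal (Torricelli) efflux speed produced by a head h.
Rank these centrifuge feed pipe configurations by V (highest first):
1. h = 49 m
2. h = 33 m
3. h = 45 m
Case 1: V = 31.01 m/s
Case 2: V = 25.45 m/s
Case 3: V = 29.71 m/s
Ranking (highest first): 1, 3, 2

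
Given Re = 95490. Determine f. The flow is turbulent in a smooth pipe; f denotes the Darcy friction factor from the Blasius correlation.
Formula: f = \frac{0.316}{Re^{0.25}}
f = 0.316/95490^0.25 = 0.01798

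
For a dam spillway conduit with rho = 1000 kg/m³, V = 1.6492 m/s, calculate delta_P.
Formula: V = \sqrt{\frac{2 \Delta P}{\rho}}
Substituting knowns: 1.6492 = √(2·(delta_P·1000)/1000)
Solving for delta_P: delta_P = 1.6492²·1000/2/1000 = 1.36 kPa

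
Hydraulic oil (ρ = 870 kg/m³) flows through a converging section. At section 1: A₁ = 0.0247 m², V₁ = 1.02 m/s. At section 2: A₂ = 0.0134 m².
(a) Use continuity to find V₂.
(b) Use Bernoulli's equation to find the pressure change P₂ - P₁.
(a) Continuity: A₁V₁=A₂V₂ -> V₂=A₁V₁/A₂=0.0247*1.02/0.0134=1.88 m/s
(b) Bernoulli: P₂-P₁=0.5*rho*(V₁^2-V₂^2)/1000=0.5*870*(1.02^2-1.88^2)/1000=-1.085 kPa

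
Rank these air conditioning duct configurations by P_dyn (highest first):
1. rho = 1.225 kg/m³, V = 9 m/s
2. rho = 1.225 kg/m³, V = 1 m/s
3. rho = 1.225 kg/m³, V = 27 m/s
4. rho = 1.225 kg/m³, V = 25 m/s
Case 1: P_dyn = 0.04961 kPa
Case 2: P_dyn = 0.0006125 kPa
Case 3: P_dyn = 0.4465 kPa
Case 4: P_dyn = 0.3828 kPa
Ranking (highest first): 3, 4, 1, 2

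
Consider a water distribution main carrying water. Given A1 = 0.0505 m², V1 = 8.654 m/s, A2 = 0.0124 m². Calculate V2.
Formula: V_2 = \frac{A_1 V_1}{A_2}
V2 = 0.0505·8.654/0.0124 = 35.24 m/s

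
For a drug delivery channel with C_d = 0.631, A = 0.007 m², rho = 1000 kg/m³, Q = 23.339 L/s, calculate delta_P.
Formula: Q = C_d A \sqrt{\frac{2 \Delta P}{\rho}}
Substituting knowns: 23.339 = 0.631·0.007·√(2·(delta_P·1000)/1000)·1000
Solving for delta_P: delta_P = ((23.339/1000)/(0.631·0.007))²·1000/2/1000 = 13.96 kPa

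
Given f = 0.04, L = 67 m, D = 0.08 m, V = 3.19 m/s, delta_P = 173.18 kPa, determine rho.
Formula: \Delta P = f \frac{L}{D} \frac{\rho V^2}{2}
Substituting knowns: 173.18 = 0.04·(67/0.08)·0.5·rho·3.19²/1000
Solving for rho: rho = (173.18·1000)/(0.04·(67/0.08)·0.5·3.19²) = 1016 kg/m³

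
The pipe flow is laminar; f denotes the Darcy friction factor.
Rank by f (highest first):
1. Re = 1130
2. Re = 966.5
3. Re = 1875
Case 1: f = 0.05664
Case 2: f = 0.06622
Case 3: f = 0.03413
Ranking (highest first): 2, 1, 3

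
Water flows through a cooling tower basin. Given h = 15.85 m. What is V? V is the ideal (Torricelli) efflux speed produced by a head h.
Formula: V = \sqrt{2 g h}
V = √(2·9.81·15.85) = 17.63 m/s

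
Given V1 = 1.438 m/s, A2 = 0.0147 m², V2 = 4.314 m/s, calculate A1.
Formula: V_2 = \frac{A_1 V_1}{A_2}
Substituting knowns: 4.314 = A1·1.438/0.0147
Solving for A1: A1 = 4.314·0.0147/1.438 = 0.0441 m²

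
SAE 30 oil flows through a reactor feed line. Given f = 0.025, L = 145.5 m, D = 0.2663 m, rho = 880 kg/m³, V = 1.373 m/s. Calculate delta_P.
Formula: \Delta P = f \frac{L}{D} \frac{\rho V^2}{2}
delta_P = 0.025·(145.5/0.2663)·0.5·880·1.373²/1000 = 11.33 kPa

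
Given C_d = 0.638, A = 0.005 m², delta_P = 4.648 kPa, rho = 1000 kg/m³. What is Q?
Formula: Q = C_d A \sqrt{\frac{2 \Delta P}{\rho}}
Q = 0.638·0.005·√(2·(4.648·1000)/1000)·1000 = 9.726 L/s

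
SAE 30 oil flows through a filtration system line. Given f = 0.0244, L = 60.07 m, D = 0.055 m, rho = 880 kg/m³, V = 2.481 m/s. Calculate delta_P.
Formula: \Delta P = f \frac{L}{D} \frac{\rho V^2}{2}
delta_P = 0.0244·(60.07/0.055)·0.5·880·2.481²/1000 = 72.18 kPa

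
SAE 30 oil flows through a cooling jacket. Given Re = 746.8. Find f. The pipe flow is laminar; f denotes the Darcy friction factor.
Formula: f = \frac{64}{Re}
f = 64/746.8 = 0.0857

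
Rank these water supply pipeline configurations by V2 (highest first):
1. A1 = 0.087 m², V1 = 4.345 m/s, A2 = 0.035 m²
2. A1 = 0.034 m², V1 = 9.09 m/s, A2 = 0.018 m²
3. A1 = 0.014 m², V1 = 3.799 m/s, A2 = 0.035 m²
Case 1: V2 = 10.8 m/s
Case 2: V2 = 17.17 m/s
Case 3: V2 = 1.52 m/s
Ranking (highest first): 2, 1, 3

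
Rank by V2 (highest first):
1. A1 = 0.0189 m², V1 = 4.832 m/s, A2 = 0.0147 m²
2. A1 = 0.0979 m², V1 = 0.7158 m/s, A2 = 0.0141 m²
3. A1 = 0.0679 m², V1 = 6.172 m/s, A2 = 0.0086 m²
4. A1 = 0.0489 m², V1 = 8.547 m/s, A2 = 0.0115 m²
Case 1: V2 = 6.213 m/s
Case 2: V2 = 4.97 m/s
Case 3: V2 = 48.73 m/s
Case 4: V2 = 36.34 m/s
Ranking (highest first): 3, 4, 1, 2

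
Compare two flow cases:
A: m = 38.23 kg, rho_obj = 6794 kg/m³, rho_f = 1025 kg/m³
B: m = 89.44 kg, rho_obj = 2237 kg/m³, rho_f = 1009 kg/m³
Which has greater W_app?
W_app(A) = 318.5 N, W_app(B) = 481.7 N. Answer: B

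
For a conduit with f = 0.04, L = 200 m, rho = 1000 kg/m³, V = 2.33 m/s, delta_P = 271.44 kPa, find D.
Formula: \Delta P = f \frac{L}{D} \frac{\rho V^2}{2}
Substituting knowns: 271.44 = 0.04·(200/D)·0.5·1000·2.33²/1000
Solving for D: D = 0.04·200·0.5·1000·2.33²/(271.44·1000) = 0.08 m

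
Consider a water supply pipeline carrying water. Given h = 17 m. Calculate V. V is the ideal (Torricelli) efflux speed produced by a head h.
Formula: V = \sqrt{2 g h}
V = √(2·9.81·17) = 18.26 m/s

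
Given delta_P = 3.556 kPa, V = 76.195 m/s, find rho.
Formula: V = \sqrt{\frac{2 \Delta P}{\rho}}
Substituting knowns: 76.195 = √(2·(3.556·1000)/rho)
Solving for rho: rho = 2·(3.556·1000)/76.195² = 1.225 kg/m³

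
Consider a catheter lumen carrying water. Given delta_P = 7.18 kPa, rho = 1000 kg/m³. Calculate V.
Formula: V = \sqrt{\frac{2 \Delta P}{\rho}}
V = √(2·(7.18·1000)/1000) = 3.789 m/s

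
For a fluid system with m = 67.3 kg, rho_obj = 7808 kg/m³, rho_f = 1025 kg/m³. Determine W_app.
Formula: W_{app} = mg\left(1 - \frac{\rho_f}{\rho_{obj}}\right)
W_app = 67.3·9.81·(1 − 1025/7808) = 573.5 N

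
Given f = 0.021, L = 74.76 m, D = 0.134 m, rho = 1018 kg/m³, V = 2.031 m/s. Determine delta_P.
Formula: \Delta P = f \frac{L}{D} \frac{\rho V^2}{2}
delta_P = 0.021·(74.76/0.134)·0.5·1018·2.031²/1000 = 24.6 kPa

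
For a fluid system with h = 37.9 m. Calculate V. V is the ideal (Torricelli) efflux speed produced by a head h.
Formula: V = \sqrt{2 g h}
V = √(2·9.81·37.9) = 27.27 m/s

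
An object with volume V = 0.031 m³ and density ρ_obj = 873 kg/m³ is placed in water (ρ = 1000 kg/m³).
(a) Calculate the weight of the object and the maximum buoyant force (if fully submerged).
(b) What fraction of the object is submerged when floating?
(a) W=rho_obj*g*V=873*9.81*0.031=265.5 N; F_B(max)=rho*g*V=1000*9.81*0.031=304.1 N
(b) Floating fraction=rho_obj/rho=873/1000=0.873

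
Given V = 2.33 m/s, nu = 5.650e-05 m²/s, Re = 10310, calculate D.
Formula: Re = \frac{V D}{\nu}
Substituting knowns: 10310 = 2.33·D/5.650e-05
Solving for D: D = 10310·5.650e-05/2.33 = 0.25 m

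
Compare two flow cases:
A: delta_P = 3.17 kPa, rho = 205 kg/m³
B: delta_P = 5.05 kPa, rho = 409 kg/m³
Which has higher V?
V(A) = 5.561 m/s, V(B) = 4.969 m/s. Answer: A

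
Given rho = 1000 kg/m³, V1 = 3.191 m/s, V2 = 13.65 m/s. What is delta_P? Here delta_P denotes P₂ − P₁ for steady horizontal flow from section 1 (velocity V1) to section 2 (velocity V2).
Formula: \Delta P = \frac{1}{2} \rho (V_1^2 - V_2^2)
delta_P = 0.5·1000·(3.191² − 13.65²)/1000 = -88.07 kPa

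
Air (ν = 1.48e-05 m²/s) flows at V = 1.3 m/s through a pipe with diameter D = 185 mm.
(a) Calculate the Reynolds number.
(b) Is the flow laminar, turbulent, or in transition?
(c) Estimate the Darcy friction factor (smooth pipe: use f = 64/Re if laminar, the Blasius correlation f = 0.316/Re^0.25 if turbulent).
(a) Re = V·D/ν = 1.3·0.185/1.48e-05 = 16250
(b) Flow regime: turbulent (Re > 4000)
(c) Friction factor: f = 0.316/Re^0.25 = 0.316/16250^0.25 = 0.02799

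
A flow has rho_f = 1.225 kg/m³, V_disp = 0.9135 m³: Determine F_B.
Formula: F_B = \rho_f g V_{disp}
F_B = 1.225·9.81·0.9135 = 10.98 N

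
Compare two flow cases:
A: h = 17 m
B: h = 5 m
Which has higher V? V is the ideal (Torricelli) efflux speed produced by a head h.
V(A) = 18.26 m/s, V(B) = 9.905 m/s. Answer: A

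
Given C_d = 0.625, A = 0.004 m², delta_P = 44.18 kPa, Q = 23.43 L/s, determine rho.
Formula: Q = C_d A \sqrt{\frac{2 \Delta P}{\rho}}
Substituting knowns: 23.43 = 0.625·0.004·√(2·(44.18·1000)/rho)·1000
Solving for rho: rho = 2·(44.18·1000)/((23.43/1000)/(0.625·0.004))² = 1006 kg/m³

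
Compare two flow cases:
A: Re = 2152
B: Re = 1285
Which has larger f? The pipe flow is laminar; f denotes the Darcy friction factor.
f(A) = 0.02974, f(B) = 0.04981. Answer: B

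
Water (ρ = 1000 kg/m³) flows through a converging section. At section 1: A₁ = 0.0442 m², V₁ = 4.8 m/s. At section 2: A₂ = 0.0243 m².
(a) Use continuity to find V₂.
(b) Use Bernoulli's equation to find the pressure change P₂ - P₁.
(a) Continuity: A₁V₁=A₂V₂ -> V₂=A₁V₁/A₂=0.0442*4.8/0.0243=8.73 m/s
(b) Bernoulli: P₂-P₁=0.5*rho*(V₁^2-V₂^2)/1000=0.5*1000*(4.8^2-8.73^2)/1000=-26.59 kPa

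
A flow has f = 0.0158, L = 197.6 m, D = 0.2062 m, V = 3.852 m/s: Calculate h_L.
Formula: h_L = f \frac{L}{D} \frac{V^2}{2g}
h_L = 0.0158·(197.6/0.2062)·3.852²/(2·9.81) = 11.45 m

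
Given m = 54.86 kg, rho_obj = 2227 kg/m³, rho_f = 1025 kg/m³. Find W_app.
Formula: W_{app} = mg\left(1 - \frac{\rho_f}{\rho_{obj}}\right)
W_app = 54.86·9.81·(1 − 1025/2227) = 290.5 N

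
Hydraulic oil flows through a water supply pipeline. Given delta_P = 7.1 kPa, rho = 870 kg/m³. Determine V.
Formula: V = \sqrt{\frac{2 \Delta P}{\rho}}
V = √(2·(7.1·1000)/870) = 4.04 m/s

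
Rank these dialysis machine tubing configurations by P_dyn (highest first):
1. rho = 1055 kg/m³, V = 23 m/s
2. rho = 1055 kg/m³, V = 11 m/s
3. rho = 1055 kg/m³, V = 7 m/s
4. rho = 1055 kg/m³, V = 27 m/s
Case 1: P_dyn = 279 kPa
Case 2: P_dyn = 63.83 kPa
Case 3: P_dyn = 25.85 kPa
Case 4: P_dyn = 384.5 kPa
Ranking (highest first): 4, 1, 2, 3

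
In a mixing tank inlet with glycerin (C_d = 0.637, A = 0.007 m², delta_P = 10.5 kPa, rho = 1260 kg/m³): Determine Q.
Formula: Q = C_d A \sqrt{\frac{2 \Delta P}{\rho}}
Q = 0.637·0.007·√(2·(10.5·1000)/1260)·1000 = 18.2 L/s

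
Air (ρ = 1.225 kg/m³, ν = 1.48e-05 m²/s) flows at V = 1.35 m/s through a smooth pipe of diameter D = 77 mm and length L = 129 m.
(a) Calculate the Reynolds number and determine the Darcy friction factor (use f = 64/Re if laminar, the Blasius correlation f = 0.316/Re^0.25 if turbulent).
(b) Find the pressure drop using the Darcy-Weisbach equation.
(a) Re = V·D/ν = 1.35·0.077/1.48e-05 = 7023.6 → turbulent (Re > 4000); f = 0.316/Re^0.25 = 0.316/7023.6^0.25 = 0.034518
(b) Darcy-Weisbach: ΔP = f·(L/D)·½ρV²/1000 = 0.034518·(129/0.077)·½·1.225·1.35²/1000 = 0.06455 kPa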